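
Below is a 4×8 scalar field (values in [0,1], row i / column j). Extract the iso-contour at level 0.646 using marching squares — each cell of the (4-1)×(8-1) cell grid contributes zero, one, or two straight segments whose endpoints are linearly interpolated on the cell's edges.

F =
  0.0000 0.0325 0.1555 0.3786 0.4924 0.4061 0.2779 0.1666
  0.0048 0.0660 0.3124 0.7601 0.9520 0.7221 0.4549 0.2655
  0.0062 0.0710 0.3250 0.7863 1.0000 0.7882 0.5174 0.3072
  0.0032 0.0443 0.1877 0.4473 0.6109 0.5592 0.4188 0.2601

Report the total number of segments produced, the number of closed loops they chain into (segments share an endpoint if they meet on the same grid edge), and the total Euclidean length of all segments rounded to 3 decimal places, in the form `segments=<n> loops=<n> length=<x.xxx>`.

segments=10 loops=1 length=8.431

cell (0,2): code 0100 → (0.701,3.000)–(1.000,2.745)
cell (0,3): code 1100 → (0.334,4.000)–(0.701,3.000)
cell (0,4): code 1100 → (0.759,5.000)–(0.334,4.000)
cell (0,5): code 1000 → (1.000,5.285)–(0.759,5.000)
cell (1,2): code 0110 → (1.000,2.745)–(2.000,2.696)
cell (1,5): code 1001 → (2.000,5.525)–(1.000,5.285)
cell (2,2): code 0010 → (2.000,2.696)–(2.414,3.000)
cell (2,3): code 0011 → (2.414,3.000)–(2.910,4.000)
cell (2,4): code 0011 → (2.910,4.000)–(2.621,5.000)
cell (2,5): code 0001 → (2.621,5.000)–(2.000,5.525)
total: 10 segments, chained into 1 closed loop(s), length Σ = 8.431191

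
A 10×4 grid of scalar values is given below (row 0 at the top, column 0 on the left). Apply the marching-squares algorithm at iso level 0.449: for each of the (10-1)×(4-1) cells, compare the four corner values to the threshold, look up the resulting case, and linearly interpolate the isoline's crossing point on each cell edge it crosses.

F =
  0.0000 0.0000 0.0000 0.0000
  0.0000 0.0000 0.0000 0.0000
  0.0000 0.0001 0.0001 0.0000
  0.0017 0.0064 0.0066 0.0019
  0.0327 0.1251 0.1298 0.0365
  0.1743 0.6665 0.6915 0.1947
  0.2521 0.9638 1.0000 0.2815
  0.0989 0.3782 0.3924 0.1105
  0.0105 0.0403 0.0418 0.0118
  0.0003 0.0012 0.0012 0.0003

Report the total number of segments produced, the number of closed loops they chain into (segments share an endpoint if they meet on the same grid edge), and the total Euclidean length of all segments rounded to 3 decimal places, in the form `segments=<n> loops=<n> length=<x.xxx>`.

cell (4,0): code 0100 → (4.598,1.000)–(5.000,0.558)
cell (4,1): code 1100 → (4.568,2.000)–(4.598,1.000)
cell (4,2): code 1000 → (5.000,2.488)–(4.568,2.000)
cell (5,0): code 0110 → (5.000,0.558)–(6.000,0.277)
cell (5,2): code 1001 → (6.000,2.767)–(5.000,2.488)
cell (6,0): code 0010 → (6.000,0.277)–(6.879,1.000)
cell (6,1): code 0011 → (6.879,1.000)–(6.907,2.000)
cell (6,2): code 0001 → (6.907,2.000)–(6.000,2.767)
total: 8 segments, chained into 1 closed loop(s), length Σ = 7.652740

segments=8 loops=1 length=7.653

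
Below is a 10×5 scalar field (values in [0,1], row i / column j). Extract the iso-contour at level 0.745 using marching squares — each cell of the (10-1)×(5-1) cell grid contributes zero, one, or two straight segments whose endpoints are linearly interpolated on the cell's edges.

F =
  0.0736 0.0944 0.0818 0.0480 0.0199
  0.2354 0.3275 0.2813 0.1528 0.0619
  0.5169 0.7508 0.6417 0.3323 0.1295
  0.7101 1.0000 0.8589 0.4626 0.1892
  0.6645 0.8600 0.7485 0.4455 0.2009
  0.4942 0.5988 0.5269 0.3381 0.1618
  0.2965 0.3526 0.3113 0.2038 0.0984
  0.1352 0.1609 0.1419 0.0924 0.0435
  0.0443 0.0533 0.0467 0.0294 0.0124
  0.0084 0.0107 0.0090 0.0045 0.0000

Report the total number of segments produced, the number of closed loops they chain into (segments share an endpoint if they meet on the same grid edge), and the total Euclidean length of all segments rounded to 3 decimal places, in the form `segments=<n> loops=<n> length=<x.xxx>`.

cell (1,0): code 0100 → (1.986,1.000)–(2.000,0.975)
cell (1,1): code 1000 → (2.000,1.053)–(1.986,1.000)
cell (2,0): code 0110 → (2.000,0.975)–(3.000,0.120)
cell (2,1): code 1101 → (2.476,2.000)–(2.000,1.053)
cell (2,2): code 1000 → (3.000,2.287)–(2.476,2.000)
cell (3,0): code 0110 → (3.000,0.120)–(4.000,0.412)
cell (3,2): code 1001 → (4.000,2.012)–(3.000,2.287)
cell (4,0): code 0010 → (4.000,0.412)–(4.440,1.000)
cell (4,1): code 0011 → (4.440,1.000)–(4.016,2.000)
cell (4,2): code 0001 → (4.016,2.000)–(4.000,2.012)
total: 10 segments, chained into 1 closed loop(s), length Σ = 6.975987

segments=10 loops=1 length=6.976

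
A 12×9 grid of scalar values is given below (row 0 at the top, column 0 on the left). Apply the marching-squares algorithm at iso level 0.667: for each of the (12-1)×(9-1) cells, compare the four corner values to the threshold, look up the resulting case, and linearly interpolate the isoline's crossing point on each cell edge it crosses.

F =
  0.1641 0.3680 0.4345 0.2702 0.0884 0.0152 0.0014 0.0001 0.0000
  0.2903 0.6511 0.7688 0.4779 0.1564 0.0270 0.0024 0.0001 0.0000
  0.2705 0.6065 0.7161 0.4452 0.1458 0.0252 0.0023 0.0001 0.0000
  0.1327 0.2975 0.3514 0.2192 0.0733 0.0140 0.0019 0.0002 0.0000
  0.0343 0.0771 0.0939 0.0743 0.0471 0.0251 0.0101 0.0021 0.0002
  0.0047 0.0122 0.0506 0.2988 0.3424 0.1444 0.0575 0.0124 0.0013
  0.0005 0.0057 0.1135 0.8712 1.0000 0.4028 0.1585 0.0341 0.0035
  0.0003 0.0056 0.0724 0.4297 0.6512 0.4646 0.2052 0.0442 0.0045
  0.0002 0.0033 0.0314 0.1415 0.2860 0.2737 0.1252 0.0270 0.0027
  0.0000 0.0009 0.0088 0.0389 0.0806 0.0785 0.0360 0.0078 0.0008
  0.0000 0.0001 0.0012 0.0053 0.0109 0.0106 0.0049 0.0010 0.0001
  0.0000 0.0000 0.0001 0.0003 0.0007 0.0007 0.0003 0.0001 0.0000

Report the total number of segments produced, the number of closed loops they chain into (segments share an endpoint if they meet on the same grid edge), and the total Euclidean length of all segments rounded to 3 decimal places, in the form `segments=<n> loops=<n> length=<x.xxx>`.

segments=12 loops=2 length=9.139

cell (0,1): code 0100 → (0.695,2.000)–(1.000,1.135)
cell (0,2): code 1000 → (1.000,2.350)–(0.695,2.000)
cell (1,1): code 0110 → (1.000,1.135)–(2.000,1.552)
cell (1,2): code 1001 → (2.000,2.181)–(1.000,2.350)
cell (2,1): code 0010 → (2.000,1.552)–(2.135,2.000)
cell (2,2): code 0001 → (2.135,2.000)–(2.000,2.181)
cell (5,2): code 0100 → (5.643,3.000)–(6.000,2.731)
cell (5,3): code 1100 → (5.494,4.000)–(5.643,3.000)
cell (5,4): code 1000 → (6.000,4.558)–(5.494,4.000)
cell (6,2): code 0010 → (6.000,2.731)–(6.463,3.000)
cell (6,3): code 0011 → (6.463,3.000)–(6.955,4.000)
cell (6,4): code 0001 → (6.955,4.000)–(6.000,4.558)
total: 12 segments, chained into 2 closed loop(s), length Σ = 9.138901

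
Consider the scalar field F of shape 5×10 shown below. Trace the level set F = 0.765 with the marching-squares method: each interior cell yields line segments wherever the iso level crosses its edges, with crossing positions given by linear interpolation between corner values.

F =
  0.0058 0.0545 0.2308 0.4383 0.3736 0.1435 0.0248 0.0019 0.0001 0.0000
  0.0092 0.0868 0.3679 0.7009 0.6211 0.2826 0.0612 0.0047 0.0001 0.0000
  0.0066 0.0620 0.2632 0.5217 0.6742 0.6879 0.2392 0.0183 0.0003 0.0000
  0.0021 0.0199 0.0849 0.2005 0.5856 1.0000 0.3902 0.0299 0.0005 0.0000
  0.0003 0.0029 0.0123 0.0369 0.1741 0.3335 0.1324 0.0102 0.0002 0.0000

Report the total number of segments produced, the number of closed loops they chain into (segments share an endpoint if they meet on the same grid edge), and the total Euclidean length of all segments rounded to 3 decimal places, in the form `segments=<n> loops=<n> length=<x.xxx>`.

segments=4 loops=1 length=2.979

cell (2,4): code 0100 → (2.247,5.000)–(3.000,4.433)
cell (2,5): code 1000 → (3.000,5.385)–(2.247,5.000)
cell (3,4): code 0010 → (3.000,4.433)–(3.353,5.000)
cell (3,5): code 0001 → (3.353,5.000)–(3.000,5.385)
total: 4 segments, chained into 1 closed loop(s), length Σ = 2.978568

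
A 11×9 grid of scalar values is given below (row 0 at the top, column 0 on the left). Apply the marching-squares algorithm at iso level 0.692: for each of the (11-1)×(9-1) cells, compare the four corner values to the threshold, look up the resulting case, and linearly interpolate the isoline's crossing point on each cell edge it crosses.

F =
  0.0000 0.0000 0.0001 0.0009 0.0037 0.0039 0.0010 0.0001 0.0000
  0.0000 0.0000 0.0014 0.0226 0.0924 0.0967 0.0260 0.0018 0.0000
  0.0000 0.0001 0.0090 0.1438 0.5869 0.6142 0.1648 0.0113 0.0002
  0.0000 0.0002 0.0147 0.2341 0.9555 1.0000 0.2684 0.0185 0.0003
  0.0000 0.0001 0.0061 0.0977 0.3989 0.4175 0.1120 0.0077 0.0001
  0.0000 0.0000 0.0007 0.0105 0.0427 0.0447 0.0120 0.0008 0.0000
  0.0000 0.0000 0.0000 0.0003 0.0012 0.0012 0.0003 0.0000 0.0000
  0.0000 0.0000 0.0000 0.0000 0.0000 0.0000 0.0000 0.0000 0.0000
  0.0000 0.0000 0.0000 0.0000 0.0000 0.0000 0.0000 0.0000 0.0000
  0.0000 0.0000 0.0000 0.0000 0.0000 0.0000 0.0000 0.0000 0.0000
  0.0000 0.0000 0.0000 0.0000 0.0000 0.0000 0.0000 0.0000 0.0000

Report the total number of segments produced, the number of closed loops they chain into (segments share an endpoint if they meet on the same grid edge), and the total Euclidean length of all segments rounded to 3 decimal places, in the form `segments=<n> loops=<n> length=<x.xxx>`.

segments=6 loops=1 length=4.984

cell (2,3): code 0100 → (2.285,4.000)–(3.000,3.635)
cell (2,4): code 1100 → (2.202,5.000)–(2.285,4.000)
cell (2,5): code 1000 → (3.000,5.421)–(2.202,5.000)
cell (3,3): code 0010 → (3.000,3.635)–(3.473,4.000)
cell (3,4): code 0011 → (3.473,4.000)–(3.529,5.000)
cell (3,5): code 0001 → (3.529,5.000)–(3.000,5.421)
total: 6 segments, chained into 1 closed loop(s), length Σ = 4.984154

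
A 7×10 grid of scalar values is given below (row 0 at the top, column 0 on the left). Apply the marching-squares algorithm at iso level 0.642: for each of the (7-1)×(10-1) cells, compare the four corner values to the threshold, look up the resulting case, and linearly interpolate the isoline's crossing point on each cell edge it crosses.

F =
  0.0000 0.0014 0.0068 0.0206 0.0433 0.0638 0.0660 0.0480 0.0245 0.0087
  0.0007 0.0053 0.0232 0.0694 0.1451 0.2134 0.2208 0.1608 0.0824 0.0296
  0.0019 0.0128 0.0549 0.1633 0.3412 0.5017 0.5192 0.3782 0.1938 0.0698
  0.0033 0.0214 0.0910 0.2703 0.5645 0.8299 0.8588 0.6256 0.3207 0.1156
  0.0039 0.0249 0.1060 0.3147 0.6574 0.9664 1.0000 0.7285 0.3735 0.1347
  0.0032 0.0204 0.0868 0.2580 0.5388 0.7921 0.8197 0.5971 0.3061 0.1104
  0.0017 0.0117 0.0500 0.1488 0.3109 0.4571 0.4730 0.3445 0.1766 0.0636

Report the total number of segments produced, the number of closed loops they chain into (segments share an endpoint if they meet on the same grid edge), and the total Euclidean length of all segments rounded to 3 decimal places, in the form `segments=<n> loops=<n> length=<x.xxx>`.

cell (2,4): code 0100 → (2.427,5.000)–(3.000,4.292)
cell (2,5): code 1100 → (2.362,6.000)–(2.427,5.000)
cell (2,6): code 1000 → (3.000,6.930)–(2.362,6.000)
cell (3,3): code 0100 → (3.834,4.000)–(4.000,3.955)
cell (3,4): code 1110 → (3.000,4.292)–(3.834,4.000)
cell (3,6): code 1101 → (3.159,7.000)–(3.000,6.930)
cell (3,7): code 1000 → (4.000,7.244)–(3.159,7.000)
cell (4,3): code 0010 → (4.000,3.955)–(4.130,4.000)
cell (4,4): code 0111 → (4.130,4.000)–(5.000,4.407)
cell (4,6): code 1011 → (5.000,6.798)–(4.658,7.000)
cell (4,7): code 0001 → (4.658,7.000)–(4.000,7.244)
cell (5,4): code 0010 → (5.000,4.407)–(5.448,5.000)
cell (5,5): code 0011 → (5.448,5.000)–(5.513,6.000)
cell (5,6): code 0001 → (5.513,6.000)–(5.000,6.798)
total: 14 segments, chained into 1 closed loop(s), length Σ = 10.036084

segments=14 loops=1 length=10.036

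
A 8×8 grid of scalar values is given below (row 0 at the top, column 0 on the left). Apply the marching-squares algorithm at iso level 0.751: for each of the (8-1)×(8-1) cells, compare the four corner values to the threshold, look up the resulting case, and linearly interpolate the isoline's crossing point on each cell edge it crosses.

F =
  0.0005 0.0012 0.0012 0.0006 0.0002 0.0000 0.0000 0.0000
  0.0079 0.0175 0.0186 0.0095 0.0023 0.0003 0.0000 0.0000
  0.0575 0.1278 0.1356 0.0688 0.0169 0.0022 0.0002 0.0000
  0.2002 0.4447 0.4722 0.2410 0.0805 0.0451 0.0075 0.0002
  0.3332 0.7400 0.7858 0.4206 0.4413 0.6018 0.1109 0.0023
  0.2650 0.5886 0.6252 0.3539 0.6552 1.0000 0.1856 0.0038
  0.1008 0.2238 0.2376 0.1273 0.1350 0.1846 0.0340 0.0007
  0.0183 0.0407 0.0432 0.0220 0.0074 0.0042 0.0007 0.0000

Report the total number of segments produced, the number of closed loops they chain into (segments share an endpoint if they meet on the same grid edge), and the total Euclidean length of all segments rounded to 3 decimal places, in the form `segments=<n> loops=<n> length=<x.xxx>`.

segments=8 loops=2 length=4.809

cell (3,1): code 0100 → (3.889,2.000)–(4.000,1.240)
cell (3,2): code 1000 → (4.000,2.095)–(3.889,2.000)
cell (4,1): code 0010 → (4.000,1.240)–(4.217,2.000)
cell (4,2): code 0001 → (4.217,2.000)–(4.000,2.095)
cell (4,4): code 0100 → (4.375,5.000)–(5.000,4.278)
cell (4,5): code 1000 → (5.000,5.306)–(4.375,5.000)
cell (5,4): code 0010 → (5.000,4.278)–(5.305,5.000)
cell (5,5): code 0001 → (5.305,5.000)–(5.000,5.306)
total: 8 segments, chained into 2 closed loop(s), length Σ = 4.808505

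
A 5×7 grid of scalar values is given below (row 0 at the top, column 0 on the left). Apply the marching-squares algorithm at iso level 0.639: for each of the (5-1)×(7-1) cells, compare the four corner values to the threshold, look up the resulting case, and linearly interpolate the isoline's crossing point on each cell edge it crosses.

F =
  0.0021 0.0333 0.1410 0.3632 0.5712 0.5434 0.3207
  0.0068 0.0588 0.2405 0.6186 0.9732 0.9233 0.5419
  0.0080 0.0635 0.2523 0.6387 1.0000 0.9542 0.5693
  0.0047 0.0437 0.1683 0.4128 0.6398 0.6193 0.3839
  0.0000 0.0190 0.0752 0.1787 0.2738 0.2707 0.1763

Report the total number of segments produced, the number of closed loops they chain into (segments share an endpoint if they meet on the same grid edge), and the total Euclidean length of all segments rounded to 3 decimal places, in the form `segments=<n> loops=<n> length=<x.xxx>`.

segments=10 loops=1 length=8.985

cell (0,3): code 0100 → (0.169,4.000)–(1.000,3.058)
cell (0,4): code 1100 → (0.252,5.000)–(0.169,4.000)
cell (0,5): code 1000 → (1.000,5.745)–(0.252,5.000)
cell (1,3): code 0110 → (1.000,3.058)–(2.000,3.001)
cell (1,5): code 1001 → (2.000,5.819)–(1.000,5.745)
cell (2,3): code 0110 → (2.000,3.001)–(3.000,3.996)
cell (2,4): code 1011 → (3.000,4.039)–(2.941,5.000)
cell (2,5): code 0001 → (2.941,5.000)–(2.000,5.819)
cell (3,3): code 0010 → (3.000,3.996)–(3.002,4.000)
cell (3,4): code 0001 → (3.002,4.000)–(3.000,4.039)
total: 10 segments, chained into 1 closed loop(s), length Σ = 8.985446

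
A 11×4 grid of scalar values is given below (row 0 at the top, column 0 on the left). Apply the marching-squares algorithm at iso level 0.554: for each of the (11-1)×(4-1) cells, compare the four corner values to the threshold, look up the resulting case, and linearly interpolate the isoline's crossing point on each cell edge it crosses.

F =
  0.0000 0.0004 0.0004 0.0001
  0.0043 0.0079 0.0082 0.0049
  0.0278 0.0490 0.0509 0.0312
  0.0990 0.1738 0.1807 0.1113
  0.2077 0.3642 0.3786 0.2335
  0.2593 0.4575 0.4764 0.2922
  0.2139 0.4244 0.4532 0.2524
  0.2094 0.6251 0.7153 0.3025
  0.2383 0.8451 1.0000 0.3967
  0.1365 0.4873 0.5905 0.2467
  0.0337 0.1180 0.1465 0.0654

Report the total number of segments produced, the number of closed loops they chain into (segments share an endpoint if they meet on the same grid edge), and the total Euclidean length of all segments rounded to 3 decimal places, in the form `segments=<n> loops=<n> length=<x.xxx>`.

segments=10 loops=1 length=7.560

cell (6,0): code 0100 → (6.646,1.000)–(7.000,0.829)
cell (6,1): code 1100 → (6.385,2.000)–(6.646,1.000)
cell (6,2): code 1000 → (7.000,2.391)–(6.385,2.000)
cell (7,0): code 0110 → (7.000,0.829)–(8.000,0.520)
cell (7,2): code 1001 → (8.000,2.739)–(7.000,2.391)
cell (8,0): code 0010 → (8.000,0.520)–(8.814,1.000)
cell (8,1): code 0111 → (8.814,1.000)–(9.000,1.646)
cell (8,2): code 1001 → (9.000,2.106)–(8.000,2.739)
cell (9,1): code 0010 → (9.000,1.646)–(9.082,2.000)
cell (9,2): code 0001 → (9.082,2.000)–(9.000,2.106)
total: 10 segments, chained into 1 closed loop(s), length Σ = 7.559562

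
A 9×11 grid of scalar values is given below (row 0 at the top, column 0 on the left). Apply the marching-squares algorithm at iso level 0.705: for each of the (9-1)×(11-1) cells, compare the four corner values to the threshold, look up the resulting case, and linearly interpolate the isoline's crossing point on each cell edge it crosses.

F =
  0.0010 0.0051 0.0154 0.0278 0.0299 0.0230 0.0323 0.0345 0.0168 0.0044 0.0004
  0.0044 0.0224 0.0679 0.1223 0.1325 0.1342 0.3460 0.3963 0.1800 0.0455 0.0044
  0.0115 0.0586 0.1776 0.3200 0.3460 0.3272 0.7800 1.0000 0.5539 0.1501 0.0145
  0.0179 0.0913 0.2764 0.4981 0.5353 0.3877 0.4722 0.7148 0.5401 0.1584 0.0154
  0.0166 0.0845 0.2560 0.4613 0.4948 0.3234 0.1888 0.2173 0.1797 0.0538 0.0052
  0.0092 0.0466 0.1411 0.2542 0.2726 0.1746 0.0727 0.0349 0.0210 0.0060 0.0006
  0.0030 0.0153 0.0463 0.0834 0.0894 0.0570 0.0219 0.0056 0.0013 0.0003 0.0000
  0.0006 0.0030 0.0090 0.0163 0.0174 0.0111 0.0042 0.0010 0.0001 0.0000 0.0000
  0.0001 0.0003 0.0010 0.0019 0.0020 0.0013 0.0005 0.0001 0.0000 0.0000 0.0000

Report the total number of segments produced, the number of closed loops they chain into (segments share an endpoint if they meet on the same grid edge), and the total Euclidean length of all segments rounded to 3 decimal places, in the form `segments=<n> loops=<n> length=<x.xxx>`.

cell (1,5): code 0100 → (1.827,6.000)–(2.000,5.834)
cell (1,6): code 1100 → (1.511,7.000)–(1.827,6.000)
cell (1,7): code 1000 → (2.000,7.661)–(1.511,7.000)
cell (2,5): code 0010 → (2.000,5.834)–(2.244,6.000)
cell (2,6): code 0111 → (2.244,6.000)–(3.000,6.960)
cell (2,7): code 1001 → (3.000,7.056)–(2.000,7.661)
cell (3,6): code 0010 → (3.000,6.960)–(3.020,7.000)
cell (3,7): code 0001 → (3.020,7.000)–(3.000,7.056)
total: 8 segments, chained into 1 closed loop(s), length Σ = 4.900041

segments=8 loops=1 length=4.900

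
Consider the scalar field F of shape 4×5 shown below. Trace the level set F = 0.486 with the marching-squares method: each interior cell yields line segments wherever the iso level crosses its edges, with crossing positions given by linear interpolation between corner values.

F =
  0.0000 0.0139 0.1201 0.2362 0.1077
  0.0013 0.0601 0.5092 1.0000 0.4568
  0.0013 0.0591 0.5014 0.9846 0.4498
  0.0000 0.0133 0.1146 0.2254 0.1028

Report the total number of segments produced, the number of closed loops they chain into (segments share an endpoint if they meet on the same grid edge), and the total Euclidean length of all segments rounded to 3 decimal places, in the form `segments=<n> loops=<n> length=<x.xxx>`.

segments=8 loops=1 length=6.782

cell (0,1): code 0100 → (0.940,2.000)–(1.000,1.948)
cell (0,2): code 1100 → (0.327,3.000)–(0.940,2.000)
cell (0,3): code 1000 → (1.000,3.946)–(0.327,3.000)
cell (1,1): code 0110 → (1.000,1.948)–(2.000,1.965)
cell (1,3): code 1001 → (2.000,3.932)–(1.000,3.946)
cell (2,1): code 0010 → (2.000,1.965)–(2.040,2.000)
cell (2,2): code 0011 → (2.040,2.000)–(2.657,3.000)
cell (2,3): code 0001 → (2.657,3.000)–(2.000,3.932)
total: 8 segments, chained into 1 closed loop(s), length Σ = 6.781653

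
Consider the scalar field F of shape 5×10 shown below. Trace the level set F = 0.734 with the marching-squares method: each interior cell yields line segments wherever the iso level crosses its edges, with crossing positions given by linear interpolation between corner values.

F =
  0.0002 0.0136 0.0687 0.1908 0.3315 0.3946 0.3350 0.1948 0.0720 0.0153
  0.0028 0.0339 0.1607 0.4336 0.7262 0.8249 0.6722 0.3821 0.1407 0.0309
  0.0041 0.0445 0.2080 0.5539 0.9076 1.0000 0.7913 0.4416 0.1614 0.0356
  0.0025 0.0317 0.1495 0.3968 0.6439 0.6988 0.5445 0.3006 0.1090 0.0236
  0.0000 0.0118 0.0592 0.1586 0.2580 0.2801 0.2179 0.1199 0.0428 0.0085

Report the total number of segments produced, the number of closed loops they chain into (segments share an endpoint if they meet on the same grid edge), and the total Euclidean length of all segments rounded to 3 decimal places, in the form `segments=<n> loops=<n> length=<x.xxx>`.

segments=10 loops=1 length=7.232

cell (0,4): code 0100 → (0.789,5.000)–(1.000,4.079)
cell (0,5): code 1000 → (1.000,5.595)–(0.789,5.000)
cell (1,3): code 0100 → (1.043,4.000)–(2.000,3.509)
cell (1,4): code 1110 → (1.000,4.079)–(1.043,4.000)
cell (1,5): code 1101 → (1.519,6.000)–(1.000,5.595)
cell (1,6): code 1000 → (2.000,6.164)–(1.519,6.000)
cell (2,3): code 0010 → (2.000,3.509)–(2.658,4.000)
cell (2,4): code 0011 → (2.658,4.000)–(2.883,5.000)
cell (2,5): code 0011 → (2.883,5.000)–(2.232,6.000)
cell (2,6): code 0001 → (2.232,6.000)–(2.000,6.164)
total: 10 segments, chained into 1 closed loop(s), length Σ = 7.231829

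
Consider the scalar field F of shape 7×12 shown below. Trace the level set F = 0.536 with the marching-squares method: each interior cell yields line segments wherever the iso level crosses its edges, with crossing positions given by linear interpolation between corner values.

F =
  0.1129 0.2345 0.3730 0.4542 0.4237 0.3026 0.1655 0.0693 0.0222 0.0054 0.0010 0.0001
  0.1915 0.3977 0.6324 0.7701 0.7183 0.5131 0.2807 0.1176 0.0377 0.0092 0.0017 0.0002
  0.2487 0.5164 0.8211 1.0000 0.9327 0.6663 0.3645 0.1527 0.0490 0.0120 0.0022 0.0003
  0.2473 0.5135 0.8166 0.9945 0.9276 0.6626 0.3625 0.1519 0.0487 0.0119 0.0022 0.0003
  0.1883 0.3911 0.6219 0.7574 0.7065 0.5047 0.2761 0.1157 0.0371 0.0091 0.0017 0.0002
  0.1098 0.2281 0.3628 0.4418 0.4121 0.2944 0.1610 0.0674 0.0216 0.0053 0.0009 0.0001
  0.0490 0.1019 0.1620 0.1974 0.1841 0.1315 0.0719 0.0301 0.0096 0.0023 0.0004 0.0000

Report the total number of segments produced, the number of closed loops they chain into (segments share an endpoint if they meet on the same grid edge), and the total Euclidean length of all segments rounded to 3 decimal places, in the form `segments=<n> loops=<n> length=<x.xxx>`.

cell (0,1): code 0100 → (0.628,2.000)–(1.000,1.589)
cell (0,2): code 1100 → (0.259,3.000)–(0.628,2.000)
cell (0,3): code 1100 → (0.381,4.000)–(0.259,3.000)
cell (0,4): code 1000 → (1.000,4.888)–(0.381,4.000)
cell (1,1): code 0110 → (1.000,1.589)–(2.000,1.064)
cell (1,4): code 1101 → (1.149,5.000)–(1.000,4.888)
cell (1,5): code 1000 → (2.000,5.432)–(1.149,5.000)
cell (2,1): code 0110 → (2.000,1.064)–(3.000,1.074)
cell (2,5): code 1001 → (3.000,5.422)–(2.000,5.432)
cell (3,1): code 0110 → (3.000,1.074)–(4.000,1.628)
cell (3,4): code 1011 → (4.000,4.845)–(3.802,5.000)
cell (3,5): code 0001 → (3.802,5.000)–(3.000,5.422)
cell (4,1): code 0010 → (4.000,1.628)–(4.332,2.000)
cell (4,2): code 0011 → (4.332,2.000)–(4.702,3.000)
cell (4,3): code 0011 → (4.702,3.000)–(4.579,4.000)
cell (4,4): code 0001 → (4.579,4.000)–(4.000,4.845)
total: 16 segments, chained into 1 closed loop(s), length Σ = 13.877113

segments=16 loops=1 length=13.877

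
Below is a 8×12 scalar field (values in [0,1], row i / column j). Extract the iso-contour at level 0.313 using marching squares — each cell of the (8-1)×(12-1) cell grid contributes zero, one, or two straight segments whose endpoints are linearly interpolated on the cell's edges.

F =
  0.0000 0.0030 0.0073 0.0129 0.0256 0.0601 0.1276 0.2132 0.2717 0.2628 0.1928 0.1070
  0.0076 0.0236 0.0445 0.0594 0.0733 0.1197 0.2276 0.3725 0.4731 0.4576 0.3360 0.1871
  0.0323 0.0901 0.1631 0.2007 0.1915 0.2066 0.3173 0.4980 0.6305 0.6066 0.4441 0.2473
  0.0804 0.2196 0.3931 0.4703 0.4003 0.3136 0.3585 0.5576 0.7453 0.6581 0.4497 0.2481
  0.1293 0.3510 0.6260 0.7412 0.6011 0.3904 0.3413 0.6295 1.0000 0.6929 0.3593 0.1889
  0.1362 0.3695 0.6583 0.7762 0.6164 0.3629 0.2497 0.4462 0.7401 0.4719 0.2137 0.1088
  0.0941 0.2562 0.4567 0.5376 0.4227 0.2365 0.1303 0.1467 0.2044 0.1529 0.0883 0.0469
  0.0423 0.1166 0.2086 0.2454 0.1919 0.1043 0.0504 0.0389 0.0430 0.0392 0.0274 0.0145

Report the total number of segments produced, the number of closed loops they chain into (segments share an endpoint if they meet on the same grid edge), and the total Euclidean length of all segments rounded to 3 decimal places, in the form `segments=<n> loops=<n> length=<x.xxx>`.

cell (0,6): code 0100 → (0.626,7.000)–(1.000,6.589)
cell (0,7): code 1100 → (0.205,8.000)–(0.626,7.000)
cell (0,8): code 1100 → (0.258,9.000)–(0.205,8.000)
cell (0,9): code 1100 → (0.839,10.000)–(0.258,9.000)
cell (0,10): code 1000 → (1.000,10.154)–(0.839,10.000)
cell (1,5): code 0100 → (1.952,6.000)–(2.000,5.961)
cell (1,6): code 1110 → (1.000,6.589)–(1.952,6.000)
cell (1,10): code 1001 → (2.000,10.666)–(1.000,10.154)
cell (2,1): code 0100 → (2.652,2.000)–(3.000,1.538)
cell (2,2): code 1100 → (2.417,3.000)–(2.652,2.000)
cell (2,3): code 1100 → (2.582,4.000)–(2.417,3.000)
cell (2,4): code 1100 → (2.994,5.000)–(2.582,4.000)
cell (2,5): code 1110 → (2.000,5.961)–(2.994,5.000)
cell (2,10): code 1001 → (3.000,10.678)–(2.000,10.666)
cell (3,0): code 0100 → (3.711,1.000)–(4.000,0.829)
cell (3,1): code 1110 → (3.000,1.538)–(3.711,1.000)
cell (3,10): code 1001 → (4.000,10.272)–(3.000,10.678)
cell (4,0): code 0110 → (4.000,0.829)–(5.000,0.758)
cell (4,5): code 1011 → (5.000,5.441)–(4.309,6.000)
cell (4,6): code 0111 → (4.309,6.000)–(5.000,6.322)
cell (4,9): code 1011 → (5.000,9.615)–(4.318,10.000)
cell (4,10): code 0001 → (4.318,10.000)–(4.000,10.272)
cell (5,0): code 0010 → (5.000,0.758)–(5.499,1.000)
cell (5,1): code 0111 → (5.499,1.000)–(6.000,1.283)
cell (5,4): code 1011 → (6.000,4.589)–(5.395,5.000)
cell (5,5): code 0001 → (5.395,5.000)–(5.000,5.441)
cell (5,6): code 0010 → (5.000,6.322)–(5.445,7.000)
cell (5,7): code 0011 → (5.445,7.000)–(5.797,8.000)
cell (5,8): code 0011 → (5.797,8.000)–(5.498,9.000)
cell (5,9): code 0001 → (5.498,9.000)–(5.000,9.615)
cell (6,1): code 0010 → (6.000,1.283)–(6.579,2.000)
cell (6,2): code 0011 → (6.579,2.000)–(6.769,3.000)
cell (6,3): code 0011 → (6.769,3.000)–(6.475,4.000)
cell (6,4): code 0001 → (6.475,4.000)–(6.000,4.589)
total: 34 segments, chained into 1 closed loop(s), length Σ = 28.470843

segments=34 loops=1 length=28.471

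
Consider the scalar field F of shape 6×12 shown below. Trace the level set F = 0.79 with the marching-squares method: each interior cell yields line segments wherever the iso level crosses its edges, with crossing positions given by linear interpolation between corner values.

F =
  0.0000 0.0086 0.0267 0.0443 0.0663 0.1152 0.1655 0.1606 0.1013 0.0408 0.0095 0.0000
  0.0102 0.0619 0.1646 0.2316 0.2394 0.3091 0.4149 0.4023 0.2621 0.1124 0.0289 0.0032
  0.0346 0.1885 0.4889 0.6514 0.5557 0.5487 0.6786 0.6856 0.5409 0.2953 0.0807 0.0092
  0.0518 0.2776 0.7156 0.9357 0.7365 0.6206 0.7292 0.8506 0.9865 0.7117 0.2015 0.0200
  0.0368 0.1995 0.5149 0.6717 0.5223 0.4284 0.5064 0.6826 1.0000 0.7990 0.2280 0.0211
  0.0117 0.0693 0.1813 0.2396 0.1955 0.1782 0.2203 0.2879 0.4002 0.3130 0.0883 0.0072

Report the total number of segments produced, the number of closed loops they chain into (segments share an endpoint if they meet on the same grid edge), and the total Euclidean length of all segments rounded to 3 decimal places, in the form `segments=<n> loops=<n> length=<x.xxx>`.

cell (2,2): code 0100 → (2.488,3.000)–(3.000,2.338)
cell (2,3): code 1000 → (3.000,3.731)–(2.488,3.000)
cell (2,6): code 0100 → (2.633,7.000)–(3.000,6.501)
cell (2,7): code 1100 → (2.559,8.000)–(2.633,7.000)
cell (2,8): code 1000 → (3.000,8.715)–(2.559,8.000)
cell (3,2): code 0010 → (3.000,2.338)–(3.552,3.000)
cell (3,3): code 0001 → (3.552,3.000)–(3.000,3.731)
cell (3,6): code 0010 → (3.000,6.501)–(3.361,7.000)
cell (3,7): code 0111 → (3.361,7.000)–(4.000,7.338)
cell (3,8): code 1101 → (3.897,9.000)–(3.000,8.715)
cell (3,9): code 1000 → (4.000,9.016)–(3.897,9.000)
cell (4,7): code 0010 → (4.000,7.338)–(4.350,8.000)
cell (4,8): code 0011 → (4.350,8.000)–(4.019,9.000)
cell (4,9): code 0001 → (4.019,9.000)–(4.000,9.016)
total: 14 segments, chained into 2 closed loop(s), length Σ = 10.181919

segments=14 loops=2 length=10.182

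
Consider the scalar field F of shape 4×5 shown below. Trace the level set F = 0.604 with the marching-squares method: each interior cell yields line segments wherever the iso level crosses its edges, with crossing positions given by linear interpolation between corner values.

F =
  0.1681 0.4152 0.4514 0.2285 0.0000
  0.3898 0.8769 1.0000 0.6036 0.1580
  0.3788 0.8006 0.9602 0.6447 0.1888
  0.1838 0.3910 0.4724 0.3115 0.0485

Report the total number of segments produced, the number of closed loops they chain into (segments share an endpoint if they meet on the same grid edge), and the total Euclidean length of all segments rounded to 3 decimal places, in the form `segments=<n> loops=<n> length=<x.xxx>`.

segments=10 loops=1 length=8.085

cell (0,0): code 0100 → (0.409,1.000)–(1.000,0.440)
cell (0,1): code 1100 → (0.278,2.000)–(0.409,1.000)
cell (0,2): code 1000 → (1.000,2.999)–(0.278,2.000)
cell (1,0): code 0110 → (1.000,0.440)–(2.000,0.534)
cell (1,2): code 1101 → (1.010,3.000)–(1.000,2.999)
cell (1,3): code 1000 → (2.000,3.089)–(1.010,3.000)
cell (2,0): code 0010 → (2.000,0.534)–(2.480,1.000)
cell (2,1): code 0011 → (2.480,1.000)–(2.730,2.000)
cell (2,2): code 0011 → (2.730,2.000)–(2.122,3.000)
cell (2,3): code 0001 → (2.122,3.000)–(2.000,3.089)
total: 10 segments, chained into 1 closed loop(s), length Σ = 8.085441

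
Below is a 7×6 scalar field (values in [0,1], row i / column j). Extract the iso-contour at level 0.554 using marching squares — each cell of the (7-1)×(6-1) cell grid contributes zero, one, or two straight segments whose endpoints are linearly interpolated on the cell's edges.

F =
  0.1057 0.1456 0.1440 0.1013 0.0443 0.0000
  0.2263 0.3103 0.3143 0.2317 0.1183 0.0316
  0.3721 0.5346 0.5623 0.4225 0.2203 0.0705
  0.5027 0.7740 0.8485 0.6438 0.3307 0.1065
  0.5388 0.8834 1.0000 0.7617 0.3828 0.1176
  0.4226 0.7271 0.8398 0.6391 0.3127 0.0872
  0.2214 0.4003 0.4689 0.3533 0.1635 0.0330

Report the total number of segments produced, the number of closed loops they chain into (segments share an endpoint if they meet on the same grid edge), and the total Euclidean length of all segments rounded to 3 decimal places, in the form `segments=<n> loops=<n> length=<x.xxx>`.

cell (1,1): code 0100 → (1.967,2.000)–(2.000,1.700)
cell (1,2): code 1000 → (2.000,2.059)–(1.967,2.000)
cell (2,0): code 0100 → (2.081,1.000)–(3.000,0.189)
cell (2,1): code 1110 → (2.000,1.700)–(2.081,1.000)
cell (2,2): code 1101 → (2.594,3.000)–(2.000,2.059)
cell (2,3): code 1000 → (3.000,3.287)–(2.594,3.000)
cell (3,0): code 0110 → (3.000,0.189)–(4.000,0.044)
cell (3,3): code 1001 → (4.000,3.548)–(3.000,3.287)
cell (4,0): code 0110 → (4.000,0.044)–(5.000,0.432)
cell (4,3): code 1001 → (5.000,3.261)–(4.000,3.548)
cell (5,0): code 0010 → (5.000,0.432)–(5.530,1.000)
cell (5,1): code 0011 → (5.530,1.000)–(5.771,2.000)
cell (5,2): code 0011 → (5.771,2.000)–(5.298,3.000)
cell (5,3): code 0001 → (5.298,3.000)–(5.000,3.261)
total: 14 segments, chained into 1 closed loop(s), length Σ = 11.374259

segments=14 loops=1 length=11.374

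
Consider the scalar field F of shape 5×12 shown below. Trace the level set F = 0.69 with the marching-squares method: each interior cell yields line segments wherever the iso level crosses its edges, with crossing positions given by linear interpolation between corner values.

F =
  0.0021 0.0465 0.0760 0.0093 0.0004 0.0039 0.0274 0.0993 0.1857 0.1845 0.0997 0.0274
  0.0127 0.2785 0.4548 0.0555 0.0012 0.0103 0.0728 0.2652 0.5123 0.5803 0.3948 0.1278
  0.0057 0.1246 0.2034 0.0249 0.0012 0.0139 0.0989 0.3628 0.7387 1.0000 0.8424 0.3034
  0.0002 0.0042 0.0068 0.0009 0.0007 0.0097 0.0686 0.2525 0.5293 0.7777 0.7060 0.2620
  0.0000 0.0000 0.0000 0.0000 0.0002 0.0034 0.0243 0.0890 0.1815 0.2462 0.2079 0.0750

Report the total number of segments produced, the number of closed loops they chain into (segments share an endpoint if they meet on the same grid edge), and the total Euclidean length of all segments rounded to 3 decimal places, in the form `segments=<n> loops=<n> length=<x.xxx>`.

segments=10 loops=1 length=6.645

cell (1,7): code 0100 → (1.785,8.000)–(2.000,7.870)
cell (1,8): code 1100 → (1.261,9.000)–(1.785,8.000)
cell (1,9): code 1100 → (1.660,10.000)–(1.261,9.000)
cell (1,10): code 1000 → (2.000,10.283)–(1.660,10.000)
cell (2,7): code 0010 → (2.000,7.870)–(2.233,8.000)
cell (2,8): code 0111 → (2.233,8.000)–(3.000,8.647)
cell (2,10): code 1001 → (3.000,10.036)–(2.000,10.283)
cell (3,8): code 0010 → (3.000,8.647)–(3.165,9.000)
cell (3,9): code 0011 → (3.165,9.000)–(3.032,10.000)
cell (3,10): code 0001 → (3.032,10.000)–(3.000,10.036)
total: 10 segments, chained into 1 closed loop(s), length Σ = 6.645492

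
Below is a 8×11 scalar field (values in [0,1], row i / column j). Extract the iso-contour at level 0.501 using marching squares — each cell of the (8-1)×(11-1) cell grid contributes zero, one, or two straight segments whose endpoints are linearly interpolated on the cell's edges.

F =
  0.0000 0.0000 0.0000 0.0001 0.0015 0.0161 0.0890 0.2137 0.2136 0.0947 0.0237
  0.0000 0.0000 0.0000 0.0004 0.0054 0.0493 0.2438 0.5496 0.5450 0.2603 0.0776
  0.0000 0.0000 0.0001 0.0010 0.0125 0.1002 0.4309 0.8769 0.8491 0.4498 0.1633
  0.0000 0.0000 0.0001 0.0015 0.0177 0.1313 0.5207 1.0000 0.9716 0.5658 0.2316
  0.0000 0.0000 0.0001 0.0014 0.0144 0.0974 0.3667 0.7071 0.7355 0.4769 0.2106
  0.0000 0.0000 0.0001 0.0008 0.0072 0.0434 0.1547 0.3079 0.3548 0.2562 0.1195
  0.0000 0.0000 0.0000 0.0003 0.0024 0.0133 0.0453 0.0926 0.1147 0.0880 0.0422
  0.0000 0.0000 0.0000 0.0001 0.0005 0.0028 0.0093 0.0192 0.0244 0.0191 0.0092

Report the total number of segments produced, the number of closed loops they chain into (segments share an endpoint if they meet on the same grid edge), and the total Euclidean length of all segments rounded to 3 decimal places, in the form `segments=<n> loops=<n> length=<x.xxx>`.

cell (0,6): code 0100 → (0.855,7.000)–(1.000,6.841)
cell (0,7): code 1100 → (0.867,8.000)–(0.855,7.000)
cell (0,8): code 1000 → (1.000,8.155)–(0.867,8.000)
cell (1,6): code 0110 → (1.000,6.841)–(2.000,6.157)
cell (1,8): code 1001 → (2.000,8.872)–(1.000,8.155)
cell (2,5): code 0100 → (2.781,6.000)–(3.000,5.949)
cell (2,6): code 1110 → (2.000,6.157)–(2.781,6.000)
cell (2,8): code 1101 → (2.441,9.000)–(2.000,8.872)
cell (2,9): code 1000 → (3.000,9.194)–(2.441,9.000)
cell (3,5): code 0010 → (3.000,5.949)–(3.128,6.000)
cell (3,6): code 0111 → (3.128,6.000)–(4.000,6.395)
cell (3,8): code 1011 → (4.000,8.907)–(3.729,9.000)
cell (3,9): code 0001 → (3.729,9.000)–(3.000,9.194)
cell (4,6): code 0010 → (4.000,6.395)–(4.516,7.000)
cell (4,7): code 0011 → (4.516,7.000)–(4.616,8.000)
cell (4,8): code 0001 → (4.616,8.000)–(4.000,8.907)
total: 16 segments, chained into 1 closed loop(s), length Σ = 10.965753

segments=16 loops=1 length=10.966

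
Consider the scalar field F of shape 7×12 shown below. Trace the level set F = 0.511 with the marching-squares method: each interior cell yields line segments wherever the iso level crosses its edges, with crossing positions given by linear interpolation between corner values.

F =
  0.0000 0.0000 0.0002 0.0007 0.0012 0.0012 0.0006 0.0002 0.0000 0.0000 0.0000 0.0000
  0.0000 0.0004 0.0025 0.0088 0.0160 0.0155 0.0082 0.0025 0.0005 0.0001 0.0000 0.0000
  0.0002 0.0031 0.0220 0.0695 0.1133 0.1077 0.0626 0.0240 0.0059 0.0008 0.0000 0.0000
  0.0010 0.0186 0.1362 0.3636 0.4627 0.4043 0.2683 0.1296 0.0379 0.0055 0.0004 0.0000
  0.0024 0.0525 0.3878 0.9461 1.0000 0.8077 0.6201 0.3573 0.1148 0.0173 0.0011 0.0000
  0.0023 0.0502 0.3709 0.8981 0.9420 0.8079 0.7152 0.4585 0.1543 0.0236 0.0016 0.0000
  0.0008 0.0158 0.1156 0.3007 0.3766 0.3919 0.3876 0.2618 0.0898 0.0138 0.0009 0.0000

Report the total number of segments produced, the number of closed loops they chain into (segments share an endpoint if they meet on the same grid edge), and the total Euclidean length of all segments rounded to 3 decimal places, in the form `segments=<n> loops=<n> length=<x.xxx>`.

segments=12 loops=1 length=11.785

cell (3,2): code 0100 → (3.253,3.000)–(4.000,2.221)
cell (3,3): code 1100 → (3.090,4.000)–(3.253,3.000)
cell (3,4): code 1100 → (3.265,5.000)–(3.090,4.000)
cell (3,5): code 1100 → (3.690,6.000)–(3.265,5.000)
cell (3,6): code 1000 → (4.000,6.415)–(3.690,6.000)
cell (4,2): code 0110 → (4.000,2.221)–(5.000,2.266)
cell (4,6): code 1001 → (5.000,6.795)–(4.000,6.415)
cell (5,2): code 0010 → (5.000,2.266)–(5.648,3.000)
cell (5,3): code 0011 → (5.648,3.000)–(5.762,4.000)
cell (5,4): code 0011 → (5.762,4.000)–(5.714,5.000)
cell (5,5): code 0011 → (5.714,5.000)–(5.623,6.000)
cell (5,6): code 0001 → (5.623,6.000)–(5.000,6.795)
total: 12 segments, chained into 1 closed loop(s), length Σ = 11.785302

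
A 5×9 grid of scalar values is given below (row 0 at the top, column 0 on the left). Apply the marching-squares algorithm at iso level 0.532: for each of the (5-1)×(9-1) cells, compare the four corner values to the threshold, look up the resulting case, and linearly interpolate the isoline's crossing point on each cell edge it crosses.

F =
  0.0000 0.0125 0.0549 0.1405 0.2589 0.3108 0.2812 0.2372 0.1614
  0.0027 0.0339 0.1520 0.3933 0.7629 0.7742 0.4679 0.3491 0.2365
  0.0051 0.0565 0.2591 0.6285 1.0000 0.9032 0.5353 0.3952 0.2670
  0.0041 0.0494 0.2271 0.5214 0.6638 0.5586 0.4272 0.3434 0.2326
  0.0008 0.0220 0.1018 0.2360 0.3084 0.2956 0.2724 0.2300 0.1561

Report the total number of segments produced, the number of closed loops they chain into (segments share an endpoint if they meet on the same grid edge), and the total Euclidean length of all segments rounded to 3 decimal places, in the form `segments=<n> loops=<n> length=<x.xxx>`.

cell (0,3): code 0100 → (0.542,4.000)–(1.000,3.375)
cell (0,4): code 1100 → (0.477,5.000)–(0.542,4.000)
cell (0,5): code 1000 → (1.000,5.791)–(0.477,5.000)
cell (1,2): code 0100 → (1.590,3.000)–(2.000,2.739)
cell (1,3): code 1110 → (1.000,3.375)–(1.590,3.000)
cell (1,5): code 1101 → (1.951,6.000)–(1.000,5.791)
cell (1,6): code 1000 → (2.000,6.024)–(1.951,6.000)
cell (2,2): code 0010 → (2.000,2.739)–(2.901,3.000)
cell (2,3): code 0111 → (2.901,3.000)–(3.000,3.074)
cell (2,5): code 1011 → (3.000,5.202)–(2.031,6.000)
cell (2,6): code 0001 → (2.031,6.000)–(2.000,6.024)
cell (3,3): code 0010 → (3.000,3.074)–(3.371,4.000)
cell (3,4): code 0011 → (3.371,4.000)–(3.101,5.000)
cell (3,5): code 0001 → (3.101,5.000)–(3.000,5.202)
total: 14 segments, chained into 1 closed loop(s), length Σ = 9.553186

segments=14 loops=1 length=9.553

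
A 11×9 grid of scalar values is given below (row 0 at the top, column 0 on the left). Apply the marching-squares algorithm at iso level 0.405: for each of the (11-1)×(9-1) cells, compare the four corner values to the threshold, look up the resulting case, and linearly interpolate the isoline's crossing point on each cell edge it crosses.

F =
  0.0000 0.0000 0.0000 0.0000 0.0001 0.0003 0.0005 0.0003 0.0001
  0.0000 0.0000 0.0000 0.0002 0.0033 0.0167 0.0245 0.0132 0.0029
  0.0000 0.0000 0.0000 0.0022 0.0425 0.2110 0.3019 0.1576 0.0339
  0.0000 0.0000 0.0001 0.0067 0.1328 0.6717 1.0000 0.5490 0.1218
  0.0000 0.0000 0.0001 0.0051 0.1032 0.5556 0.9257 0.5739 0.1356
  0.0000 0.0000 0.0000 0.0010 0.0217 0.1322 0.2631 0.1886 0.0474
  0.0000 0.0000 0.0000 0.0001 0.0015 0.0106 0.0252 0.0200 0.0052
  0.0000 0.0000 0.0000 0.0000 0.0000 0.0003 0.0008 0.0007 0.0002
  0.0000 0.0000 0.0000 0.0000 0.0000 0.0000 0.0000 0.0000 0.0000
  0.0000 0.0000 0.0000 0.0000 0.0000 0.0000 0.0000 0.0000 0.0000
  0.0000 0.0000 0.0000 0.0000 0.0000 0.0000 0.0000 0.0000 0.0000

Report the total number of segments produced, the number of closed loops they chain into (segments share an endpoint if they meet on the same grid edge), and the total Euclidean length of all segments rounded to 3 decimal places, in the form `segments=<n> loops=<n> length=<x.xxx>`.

cell (2,4): code 0100 → (2.421,5.000)–(3.000,4.505)
cell (2,5): code 1100 → (2.148,6.000)–(2.421,5.000)
cell (2,6): code 1100 → (2.632,7.000)–(2.148,6.000)
cell (2,7): code 1000 → (3.000,7.337)–(2.632,7.000)
cell (3,4): code 0110 → (3.000,4.505)–(4.000,4.667)
cell (3,7): code 1001 → (4.000,7.385)–(3.000,7.337)
cell (4,4): code 0010 → (4.000,4.667)–(4.356,5.000)
cell (4,5): code 0011 → (4.356,5.000)–(4.786,6.000)
cell (4,6): code 0011 → (4.786,6.000)–(4.438,7.000)
cell (4,7): code 0001 → (4.438,7.000)–(4.000,7.385)
total: 10 segments, chained into 1 closed loop(s), length Σ = 8.640711

segments=10 loops=1 length=8.641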